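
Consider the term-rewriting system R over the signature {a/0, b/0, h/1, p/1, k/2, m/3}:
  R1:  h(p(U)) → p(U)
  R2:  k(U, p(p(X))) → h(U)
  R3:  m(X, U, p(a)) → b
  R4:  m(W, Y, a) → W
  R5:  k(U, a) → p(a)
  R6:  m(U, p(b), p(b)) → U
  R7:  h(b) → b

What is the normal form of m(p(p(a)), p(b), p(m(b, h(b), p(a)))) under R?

1. m(p(p(a)), p(b), p(m(b, h(b), p(a))))  →  m(p(p(a)), p(b), p(b))   [R3 at 3.1]
2. m(p(p(a)), p(b), p(b))  →  p(p(a))   [R6 at ε]

p(p(a))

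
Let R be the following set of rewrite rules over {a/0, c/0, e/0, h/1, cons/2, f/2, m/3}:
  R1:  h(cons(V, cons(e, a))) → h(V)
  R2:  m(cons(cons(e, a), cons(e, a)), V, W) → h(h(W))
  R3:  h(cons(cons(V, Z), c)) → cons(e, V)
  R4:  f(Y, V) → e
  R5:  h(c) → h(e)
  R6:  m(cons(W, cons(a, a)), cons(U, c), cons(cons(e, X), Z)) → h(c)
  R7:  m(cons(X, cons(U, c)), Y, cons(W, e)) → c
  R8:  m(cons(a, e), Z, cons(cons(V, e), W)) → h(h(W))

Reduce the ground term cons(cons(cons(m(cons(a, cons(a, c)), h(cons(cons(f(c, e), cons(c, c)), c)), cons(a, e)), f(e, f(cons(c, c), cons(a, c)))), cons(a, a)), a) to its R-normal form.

1. cons(cons(cons(m(cons(a, cons(a, c)), h(cons(cons(f(c, e), cons(c, c)), c)), cons(a, e)), f(e, f(cons(c, c), cons(a, c)))), cons(a, a)), a)  →  cons(cons(cons(c, f(e, f(cons(c, c), cons(a, c)))), cons(a, a)), a)   [R7 at 1.1.1]
2. cons(cons(cons(c, f(e, f(cons(c, c), cons(a, c)))), cons(a, a)), a)  →  cons(cons(cons(c, e), cons(a, a)), a)   [R4 at 1.1.2]

cons(cons(cons(c, e), cons(a, a)), a)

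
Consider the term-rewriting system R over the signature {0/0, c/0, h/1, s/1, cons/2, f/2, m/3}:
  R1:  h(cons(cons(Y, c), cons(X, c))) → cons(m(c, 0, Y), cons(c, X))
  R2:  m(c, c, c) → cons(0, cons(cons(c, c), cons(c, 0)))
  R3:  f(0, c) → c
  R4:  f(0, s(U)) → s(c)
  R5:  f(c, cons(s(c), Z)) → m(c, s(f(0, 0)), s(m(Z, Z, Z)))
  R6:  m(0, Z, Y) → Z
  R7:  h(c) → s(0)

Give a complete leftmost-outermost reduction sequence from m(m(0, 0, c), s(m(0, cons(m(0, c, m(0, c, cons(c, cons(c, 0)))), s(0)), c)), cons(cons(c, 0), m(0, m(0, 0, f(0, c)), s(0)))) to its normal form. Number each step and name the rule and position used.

s(cons(c, s(0)))

1. m(m(0, 0, c), s(m(0, cons(m(0, c, m(0, c, cons(c, cons(c, 0)))), s(0)), c)), cons(cons(c, 0), m(0, m(0, 0, f(0, c)), s(0))))  →  m(0, s(m(0, cons(m(0, c, m(0, c, cons(c, cons(c, 0)))), s(0)), c)), cons(cons(c, 0), m(0, m(0, 0, f(0, c)), s(0))))   [R6 at 1]
2. m(0, s(m(0, cons(m(0, c, m(0, c, cons(c, cons(c, 0)))), s(0)), c)), cons(cons(c, 0), m(0, m(0, 0, f(0, c)), s(0))))  →  s(m(0, cons(m(0, c, m(0, c, cons(c, cons(c, 0)))), s(0)), c))   [R6 at ε]
3. s(m(0, cons(m(0, c, m(0, c, cons(c, cons(c, 0)))), s(0)), c))  →  s(cons(m(0, c, m(0, c, cons(c, cons(c, 0)))), s(0)))   [R6 at 1]
4. s(cons(m(0, c, m(0, c, cons(c, cons(c, 0)))), s(0)))  →  s(cons(c, s(0)))   [R6 at 1.1]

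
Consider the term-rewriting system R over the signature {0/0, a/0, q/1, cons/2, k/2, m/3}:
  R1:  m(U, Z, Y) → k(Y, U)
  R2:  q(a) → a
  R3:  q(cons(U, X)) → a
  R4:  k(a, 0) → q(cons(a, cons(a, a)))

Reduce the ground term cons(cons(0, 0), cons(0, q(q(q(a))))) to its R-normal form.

cons(cons(0, 0), cons(0, a))

1. cons(cons(0, 0), cons(0, q(q(q(a)))))  →  cons(cons(0, 0), cons(0, q(q(a))))   [R2 at 2.2.1.1]
2. cons(cons(0, 0), cons(0, q(q(a))))  →  cons(cons(0, 0), cons(0, q(a)))   [R2 at 2.2.1]
3. cons(cons(0, 0), cons(0, q(a)))  →  cons(cons(0, 0), cons(0, a))   [R2 at 2.2]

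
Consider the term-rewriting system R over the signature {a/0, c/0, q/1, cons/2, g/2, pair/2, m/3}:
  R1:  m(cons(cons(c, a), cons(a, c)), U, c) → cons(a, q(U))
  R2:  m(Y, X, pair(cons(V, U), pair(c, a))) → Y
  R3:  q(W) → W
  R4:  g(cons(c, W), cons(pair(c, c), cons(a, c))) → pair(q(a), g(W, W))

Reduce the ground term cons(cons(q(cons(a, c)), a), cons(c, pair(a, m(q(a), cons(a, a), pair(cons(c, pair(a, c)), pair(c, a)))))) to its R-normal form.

cons(cons(cons(a, c), a), cons(c, pair(a, a)))

1. cons(cons(q(cons(a, c)), a), cons(c, pair(a, m(q(a), cons(a, a), pair(cons(c, pair(a, c)), pair(c, a))))))  →  cons(cons(cons(a, c), a), cons(c, pair(a, m(q(a), cons(a, a), pair(cons(c, pair(a, c)), pair(c, a))))))   [R3 at 1.1]
2. cons(cons(cons(a, c), a), cons(c, pair(a, m(q(a), cons(a, a), pair(cons(c, pair(a, c)), pair(c, a))))))  →  cons(cons(cons(a, c), a), cons(c, pair(a, q(a))))   [R2 at 2.2.2]
3. cons(cons(cons(a, c), a), cons(c, pair(a, q(a))))  →  cons(cons(cons(a, c), a), cons(c, pair(a, a)))   [R3 at 2.2.2]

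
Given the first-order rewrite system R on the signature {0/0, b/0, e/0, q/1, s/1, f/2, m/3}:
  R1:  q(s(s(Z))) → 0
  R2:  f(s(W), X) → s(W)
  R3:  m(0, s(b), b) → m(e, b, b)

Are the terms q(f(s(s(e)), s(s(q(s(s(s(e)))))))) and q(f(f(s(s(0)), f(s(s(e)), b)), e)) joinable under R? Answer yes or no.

Reduce t₁ = q(f(s(s(e)), s(s(q(s(s(s(e)))))))):
1. q(f(s(s(e)), s(s(q(s(s(s(e))))))))  →  q(s(s(e)))   [R2 at 1]
2. q(s(s(e)))  →  0   [R1 at ε]

Reduce t₂ = q(f(f(s(s(0)), f(s(s(e)), b)), e)):
1. q(f(f(s(s(0)), f(s(s(e)), b)), e))  →  q(f(s(s(0)), e))   [R2 at 1.1]
2. q(f(s(s(0)), e))  →  q(s(s(0)))   [R2 at 1]
3. q(s(s(0)))  →  0   [R1 at ε]

yes — NF(t₁) = 0, NF(t₂) = 0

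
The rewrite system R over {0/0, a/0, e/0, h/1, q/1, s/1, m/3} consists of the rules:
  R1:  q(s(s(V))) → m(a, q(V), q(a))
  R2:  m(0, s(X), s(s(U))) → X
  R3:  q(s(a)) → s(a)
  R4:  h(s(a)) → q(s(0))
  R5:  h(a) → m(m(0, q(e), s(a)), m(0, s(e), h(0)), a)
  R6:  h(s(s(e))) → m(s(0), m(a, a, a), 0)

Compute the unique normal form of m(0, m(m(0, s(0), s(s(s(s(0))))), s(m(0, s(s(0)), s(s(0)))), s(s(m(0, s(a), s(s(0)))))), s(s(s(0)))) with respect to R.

1. m(0, m(m(0, s(0), s(s(s(s(0))))), s(m(0, s(s(0)), s(s(0)))), s(s(m(0, s(a), s(s(0)))))), s(s(s(0))))  →  m(0, m(0, s(m(0, s(s(0)), s(s(0)))), s(s(m(0, s(a), s(s(0)))))), s(s(s(0))))   [R2 at 2.1]
2. m(0, m(0, s(m(0, s(s(0)), s(s(0)))), s(s(m(0, s(a), s(s(0)))))), s(s(s(0))))  →  m(0, m(0, s(s(0)), s(s(0))), s(s(s(0))))   [R2 at 2]
3. m(0, m(0, s(s(0)), s(s(0))), s(s(s(0))))  →  m(0, s(0), s(s(s(0))))   [R2 at 2]
4. m(0, s(0), s(s(s(0))))  →  0   [R2 at ε]

0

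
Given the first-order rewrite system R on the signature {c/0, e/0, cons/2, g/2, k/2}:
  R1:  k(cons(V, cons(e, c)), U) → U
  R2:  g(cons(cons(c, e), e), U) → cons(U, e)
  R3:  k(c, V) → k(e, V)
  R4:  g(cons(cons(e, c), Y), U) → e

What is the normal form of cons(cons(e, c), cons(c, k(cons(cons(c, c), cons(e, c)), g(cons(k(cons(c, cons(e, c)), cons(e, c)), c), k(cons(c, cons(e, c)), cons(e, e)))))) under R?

cons(cons(e, c), cons(c, e))

1. cons(cons(e, c), cons(c, k(cons(cons(c, c), cons(e, c)), g(cons(k(cons(c, cons(e, c)), cons(e, c)), c), k(cons(c, cons(e, c)), cons(e, e))))))  →  cons(cons(e, c), cons(c, g(cons(k(cons(c, cons(e, c)), cons(e, c)), c), k(cons(c, cons(e, c)), cons(e, e)))))   [R1 at 2.2]
2. cons(cons(e, c), cons(c, g(cons(k(cons(c, cons(e, c)), cons(e, c)), c), k(cons(c, cons(e, c)), cons(e, e)))))  →  cons(cons(e, c), cons(c, g(cons(cons(e, c), c), k(cons(c, cons(e, c)), cons(e, e)))))   [R1 at 2.2.1.1]
3. cons(cons(e, c), cons(c, g(cons(cons(e, c), c), k(cons(c, cons(e, c)), cons(e, e)))))  →  cons(cons(e, c), cons(c, e))   [R4 at 2.2]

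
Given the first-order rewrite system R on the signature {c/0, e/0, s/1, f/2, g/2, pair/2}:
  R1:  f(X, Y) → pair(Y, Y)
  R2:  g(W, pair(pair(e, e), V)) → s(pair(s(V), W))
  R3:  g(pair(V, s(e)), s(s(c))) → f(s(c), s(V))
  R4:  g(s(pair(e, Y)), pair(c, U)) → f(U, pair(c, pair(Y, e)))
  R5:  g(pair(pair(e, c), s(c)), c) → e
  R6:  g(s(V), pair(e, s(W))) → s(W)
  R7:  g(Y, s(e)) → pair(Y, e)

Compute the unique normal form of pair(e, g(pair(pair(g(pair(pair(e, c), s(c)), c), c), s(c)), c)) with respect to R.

1. pair(e, g(pair(pair(g(pair(pair(e, c), s(c)), c), c), s(c)), c))  →  pair(e, g(pair(pair(e, c), s(c)), c))   [R5 at 2.1.1.1]
2. pair(e, g(pair(pair(e, c), s(c)), c))  →  pair(e, e)   [R5 at 2]

pair(e, e)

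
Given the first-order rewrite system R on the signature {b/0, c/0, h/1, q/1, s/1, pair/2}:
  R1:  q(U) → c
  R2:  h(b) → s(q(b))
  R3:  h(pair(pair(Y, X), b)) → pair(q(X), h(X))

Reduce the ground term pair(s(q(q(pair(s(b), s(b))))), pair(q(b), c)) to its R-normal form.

1. pair(s(q(q(pair(s(b), s(b))))), pair(q(b), c))  →  pair(s(c), pair(q(b), c))   [R1 at 1.1]
2. pair(s(c), pair(q(b), c))  →  pair(s(c), pair(c, c))   [R1 at 2.1]

pair(s(c), pair(c, c))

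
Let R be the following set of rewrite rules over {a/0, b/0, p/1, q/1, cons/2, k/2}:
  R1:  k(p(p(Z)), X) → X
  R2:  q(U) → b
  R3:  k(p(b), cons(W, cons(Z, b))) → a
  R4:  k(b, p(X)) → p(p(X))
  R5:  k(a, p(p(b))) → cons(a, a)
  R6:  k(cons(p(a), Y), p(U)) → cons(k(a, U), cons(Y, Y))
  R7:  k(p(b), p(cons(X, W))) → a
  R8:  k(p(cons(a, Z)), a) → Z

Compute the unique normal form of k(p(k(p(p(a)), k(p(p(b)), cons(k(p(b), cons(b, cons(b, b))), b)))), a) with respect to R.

1. k(p(k(p(p(a)), k(p(p(b)), cons(k(p(b), cons(b, cons(b, b))), b)))), a)  →  k(p(k(p(p(b)), cons(k(p(b), cons(b, cons(b, b))), b))), a)   [R1 at 1.1]
2. k(p(k(p(p(b)), cons(k(p(b), cons(b, cons(b, b))), b))), a)  →  k(p(cons(k(p(b), cons(b, cons(b, b))), b)), a)   [R1 at 1.1]
3. k(p(cons(k(p(b), cons(b, cons(b, b))), b)), a)  →  k(p(cons(a, b)), a)   [R3 at 1.1.1]
4. k(p(cons(a, b)), a)  →  b   [R8 at ε]

b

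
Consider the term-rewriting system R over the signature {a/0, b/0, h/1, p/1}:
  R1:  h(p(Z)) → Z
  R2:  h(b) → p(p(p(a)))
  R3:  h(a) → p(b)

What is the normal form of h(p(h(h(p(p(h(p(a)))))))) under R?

1. h(p(h(h(p(p(h(p(a))))))))  →  h(h(p(p(h(p(a))))))   [R1 at ε]
2. h(h(p(p(h(p(a))))))  →  h(p(h(p(a))))   [R1 at 1]
3. h(p(h(p(a))))  →  h(p(a))   [R1 at ε]
4. h(p(a))  →  a   [R1 at ε]

a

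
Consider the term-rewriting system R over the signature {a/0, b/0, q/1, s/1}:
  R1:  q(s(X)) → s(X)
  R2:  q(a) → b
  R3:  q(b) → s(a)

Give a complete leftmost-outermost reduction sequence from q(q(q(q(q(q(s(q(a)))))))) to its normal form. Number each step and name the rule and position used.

s(b)

1. q(q(q(q(q(q(s(q(a))))))))  →  q(q(q(q(q(s(q(a)))))))   [R1 at 1.1.1.1.1]
2. q(q(q(q(q(s(q(a)))))))  →  q(q(q(q(s(q(a))))))   [R1 at 1.1.1.1]
3. q(q(q(q(s(q(a))))))  →  q(q(q(s(q(a)))))   [R1 at 1.1.1]
4. q(q(q(s(q(a)))))  →  q(q(s(q(a))))   [R1 at 1.1]
5. q(q(s(q(a))))  →  q(s(q(a)))   [R1 at 1]
6. q(s(q(a)))  →  s(q(a))   [R1 at ε]
7. s(q(a))  →  s(b)   [R2 at 1]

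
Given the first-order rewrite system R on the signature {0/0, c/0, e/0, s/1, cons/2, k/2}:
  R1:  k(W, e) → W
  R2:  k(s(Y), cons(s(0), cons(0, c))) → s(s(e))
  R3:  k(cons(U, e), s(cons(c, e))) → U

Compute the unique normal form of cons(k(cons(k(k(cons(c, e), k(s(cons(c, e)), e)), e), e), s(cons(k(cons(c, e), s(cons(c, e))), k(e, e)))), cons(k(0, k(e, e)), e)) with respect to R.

1. cons(k(cons(k(k(cons(c, e), k(s(cons(c, e)), e)), e), e), s(cons(k(cons(c, e), s(cons(c, e))), k(e, e)))), cons(k(0, k(e, e)), e))  →  cons(k(cons(k(cons(c, e), k(s(cons(c, e)), e)), e), s(cons(k(cons(c, e), s(cons(c, e))), k(e, e)))), cons(k(0, k(e, e)), e))   [R1 at 1.1.1]
2. cons(k(cons(k(cons(c, e), k(s(cons(c, e)), e)), e), s(cons(k(cons(c, e), s(cons(c, e))), k(e, e)))), cons(k(0, k(e, e)), e))  →  cons(k(cons(k(cons(c, e), s(cons(c, e))), e), s(cons(k(cons(c, e), s(cons(c, e))), k(e, e)))), cons(k(0, k(e, e)), e))   [R1 at 1.1.1.2]
3. cons(k(cons(k(cons(c, e), s(cons(c, e))), e), s(cons(k(cons(c, e), s(cons(c, e))), k(e, e)))), cons(k(0, k(e, e)), e))  →  cons(k(cons(c, e), s(cons(k(cons(c, e), s(cons(c, e))), k(e, e)))), cons(k(0, k(e, e)), e))   [R3 at 1.1.1]
4. cons(k(cons(c, e), s(cons(k(cons(c, e), s(cons(c, e))), k(e, e)))), cons(k(0, k(e, e)), e))  →  cons(k(cons(c, e), s(cons(c, k(e, e)))), cons(k(0, k(e, e)), e))   [R3 at 1.2.1.1]
5. cons(k(cons(c, e), s(cons(c, k(e, e)))), cons(k(0, k(e, e)), e))  →  cons(k(cons(c, e), s(cons(c, e))), cons(k(0, k(e, e)), e))   [R1 at 1.2.1.2]
6. cons(k(cons(c, e), s(cons(c, e))), cons(k(0, k(e, e)), e))  →  cons(c, cons(k(0, k(e, e)), e))   [R3 at 1]
7. cons(c, cons(k(0, k(e, e)), e))  →  cons(c, cons(k(0, e), e))   [R1 at 2.1.2]
8. cons(c, cons(k(0, e), e))  →  cons(c, cons(0, e))   [R1 at 2.1]

cons(c, cons(0, e))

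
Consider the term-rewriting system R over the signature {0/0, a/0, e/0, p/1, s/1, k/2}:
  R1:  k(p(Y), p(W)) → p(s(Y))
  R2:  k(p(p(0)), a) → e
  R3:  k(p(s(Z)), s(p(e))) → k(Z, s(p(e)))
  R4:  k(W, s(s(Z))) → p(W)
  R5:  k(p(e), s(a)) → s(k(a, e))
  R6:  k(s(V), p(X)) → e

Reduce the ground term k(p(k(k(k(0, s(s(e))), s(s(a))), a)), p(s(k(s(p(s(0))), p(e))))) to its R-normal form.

p(s(e))

1. k(p(k(k(k(0, s(s(e))), s(s(a))), a)), p(s(k(s(p(s(0))), p(e)))))  →  p(s(k(k(k(0, s(s(e))), s(s(a))), a)))   [R1 at ε]
2. p(s(k(k(k(0, s(s(e))), s(s(a))), a)))  →  p(s(k(p(k(0, s(s(e)))), a)))   [R4 at 1.1.1]
3. p(s(k(p(k(0, s(s(e)))), a)))  →  p(s(k(p(p(0)), a)))   [R4 at 1.1.1.1]
4. p(s(k(p(p(0)), a)))  →  p(s(e))   [R2 at 1.1]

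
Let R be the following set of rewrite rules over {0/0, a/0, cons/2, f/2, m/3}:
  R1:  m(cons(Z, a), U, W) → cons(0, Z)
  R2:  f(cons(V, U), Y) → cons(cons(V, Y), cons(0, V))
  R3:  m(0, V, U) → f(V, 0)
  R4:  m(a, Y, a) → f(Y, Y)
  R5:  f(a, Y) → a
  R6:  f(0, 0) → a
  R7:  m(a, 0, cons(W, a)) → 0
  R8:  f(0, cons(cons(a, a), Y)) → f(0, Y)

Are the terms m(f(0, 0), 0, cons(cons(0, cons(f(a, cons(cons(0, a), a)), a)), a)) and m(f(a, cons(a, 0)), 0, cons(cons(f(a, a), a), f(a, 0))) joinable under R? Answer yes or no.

yes — NF(t₁) = 0, NF(t₂) = 0

Reduce t₁ = m(f(0, 0), 0, cons(cons(0, cons(f(a, cons(cons(0, a), a)), a)), a)):
1. m(f(0, 0), 0, cons(cons(0, cons(f(a, cons(cons(0, a), a)), a)), a))  →  m(a, 0, cons(cons(0, cons(f(a, cons(cons(0, a), a)), a)), a))   [R6 at 1]
2. m(a, 0, cons(cons(0, cons(f(a, cons(cons(0, a), a)), a)), a))  →  0   [R7 at ε]

Reduce t₂ = m(f(a, cons(a, 0)), 0, cons(cons(f(a, a), a), f(a, 0))):
1. m(f(a, cons(a, 0)), 0, cons(cons(f(a, a), a), f(a, 0)))  →  m(a, 0, cons(cons(f(a, a), a), f(a, 0)))   [R5 at 1]
2. m(a, 0, cons(cons(f(a, a), a), f(a, 0)))  →  m(a, 0, cons(cons(a, a), f(a, 0)))   [R5 at 3.1.1]
3. m(a, 0, cons(cons(a, a), f(a, 0)))  →  m(a, 0, cons(cons(a, a), a))   [R5 at 3.2]
4. m(a, 0, cons(cons(a, a), a))  →  0   [R7 at ε]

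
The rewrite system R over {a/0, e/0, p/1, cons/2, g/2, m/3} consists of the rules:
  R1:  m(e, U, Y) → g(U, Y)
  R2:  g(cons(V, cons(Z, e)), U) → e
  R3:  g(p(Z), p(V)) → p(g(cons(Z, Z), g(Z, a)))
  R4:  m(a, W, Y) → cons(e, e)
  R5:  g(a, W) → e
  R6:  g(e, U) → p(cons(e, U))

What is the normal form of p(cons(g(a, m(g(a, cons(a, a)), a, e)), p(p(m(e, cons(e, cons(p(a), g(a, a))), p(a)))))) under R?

1. p(cons(g(a, m(g(a, cons(a, a)), a, e)), p(p(m(e, cons(e, cons(p(a), g(a, a))), p(a))))))  →  p(cons(e, p(p(m(e, cons(e, cons(p(a), g(a, a))), p(a))))))   [R5 at 1.1]
2. p(cons(e, p(p(m(e, cons(e, cons(p(a), g(a, a))), p(a))))))  →  p(cons(e, p(p(g(cons(e, cons(p(a), g(a, a))), p(a))))))   [R1 at 1.2.1.1]
3. p(cons(e, p(p(g(cons(e, cons(p(a), g(a, a))), p(a))))))  →  p(cons(e, p(p(g(cons(e, cons(p(a), e)), p(a))))))   [R5 at 1.2.1.1.1.2.2]
4. p(cons(e, p(p(g(cons(e, cons(p(a), e)), p(a))))))  →  p(cons(e, p(p(e))))   [R2 at 1.2.1.1]

p(cons(e, p(p(e))))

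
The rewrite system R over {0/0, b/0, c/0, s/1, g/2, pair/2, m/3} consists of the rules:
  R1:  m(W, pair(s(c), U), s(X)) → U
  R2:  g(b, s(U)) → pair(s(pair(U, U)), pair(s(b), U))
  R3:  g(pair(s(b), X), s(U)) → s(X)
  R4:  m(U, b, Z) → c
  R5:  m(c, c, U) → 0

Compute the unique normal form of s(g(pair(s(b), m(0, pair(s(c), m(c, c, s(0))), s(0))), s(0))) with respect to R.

s(s(0))

1. s(g(pair(s(b), m(0, pair(s(c), m(c, c, s(0))), s(0))), s(0)))  →  s(s(m(0, pair(s(c), m(c, c, s(0))), s(0))))   [R3 at 1]
2. s(s(m(0, pair(s(c), m(c, c, s(0))), s(0))))  →  s(s(m(c, c, s(0))))   [R1 at 1.1]
3. s(s(m(c, c, s(0))))  →  s(s(0))   [R5 at 1.1]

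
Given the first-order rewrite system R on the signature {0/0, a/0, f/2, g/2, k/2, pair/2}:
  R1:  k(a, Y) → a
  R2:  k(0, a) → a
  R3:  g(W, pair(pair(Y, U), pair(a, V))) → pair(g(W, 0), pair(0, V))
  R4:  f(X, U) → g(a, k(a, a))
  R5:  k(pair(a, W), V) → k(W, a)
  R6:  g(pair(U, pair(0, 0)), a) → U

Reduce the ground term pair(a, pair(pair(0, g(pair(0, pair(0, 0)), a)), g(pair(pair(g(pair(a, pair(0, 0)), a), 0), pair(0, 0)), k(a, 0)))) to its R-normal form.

pair(a, pair(pair(0, 0), pair(a, 0)))

1. pair(a, pair(pair(0, g(pair(0, pair(0, 0)), a)), g(pair(pair(g(pair(a, pair(0, 0)), a), 0), pair(0, 0)), k(a, 0))))  →  pair(a, pair(pair(0, 0), g(pair(pair(g(pair(a, pair(0, 0)), a), 0), pair(0, 0)), k(a, 0))))   [R6 at 2.1.2]
2. pair(a, pair(pair(0, 0), g(pair(pair(g(pair(a, pair(0, 0)), a), 0), pair(0, 0)), k(a, 0))))  →  pair(a, pair(pair(0, 0), g(pair(pair(a, 0), pair(0, 0)), k(a, 0))))   [R6 at 2.2.1.1.1]
3. pair(a, pair(pair(0, 0), g(pair(pair(a, 0), pair(0, 0)), k(a, 0))))  →  pair(a, pair(pair(0, 0), g(pair(pair(a, 0), pair(0, 0)), a)))   [R1 at 2.2.2]
4. pair(a, pair(pair(0, 0), g(pair(pair(a, 0), pair(0, 0)), a)))  →  pair(a, pair(pair(0, 0), pair(a, 0)))   [R6 at 2.2]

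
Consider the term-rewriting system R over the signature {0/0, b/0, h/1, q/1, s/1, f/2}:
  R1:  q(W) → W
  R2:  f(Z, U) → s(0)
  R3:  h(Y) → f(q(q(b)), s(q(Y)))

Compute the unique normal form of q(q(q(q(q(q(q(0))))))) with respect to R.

1. q(q(q(q(q(q(q(0)))))))  →  q(q(q(q(q(q(0))))))   [R1 at ε]
2. q(q(q(q(q(q(0))))))  →  q(q(q(q(q(0)))))   [R1 at ε]
3. q(q(q(q(q(0)))))  →  q(q(q(q(0))))   [R1 at ε]
4. q(q(q(q(0))))  →  q(q(q(0)))   [R1 at ε]
5. q(q(q(0)))  →  q(q(0))   [R1 at ε]
6. q(q(0))  →  q(0)   [R1 at ε]
7. q(0)  →  0   [R1 at ε]

0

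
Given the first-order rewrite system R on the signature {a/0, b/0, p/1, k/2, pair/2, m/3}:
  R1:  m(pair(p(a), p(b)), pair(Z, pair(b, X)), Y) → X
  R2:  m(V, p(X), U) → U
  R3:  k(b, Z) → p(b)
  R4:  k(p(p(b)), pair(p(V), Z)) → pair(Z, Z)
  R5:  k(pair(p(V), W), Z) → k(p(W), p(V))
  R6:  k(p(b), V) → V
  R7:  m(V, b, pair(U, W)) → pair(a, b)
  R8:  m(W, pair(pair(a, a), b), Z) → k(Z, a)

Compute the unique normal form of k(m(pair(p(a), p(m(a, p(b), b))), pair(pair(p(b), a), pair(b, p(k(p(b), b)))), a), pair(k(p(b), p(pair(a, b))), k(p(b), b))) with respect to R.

pair(p(pair(a, b)), b)

1. k(m(pair(p(a), p(m(a, p(b), b))), pair(pair(p(b), a), pair(b, p(k(p(b), b)))), a), pair(k(p(b), p(pair(a, b))), k(p(b), b)))  →  k(m(pair(p(a), p(b)), pair(pair(p(b), a), pair(b, p(k(p(b), b)))), a), pair(k(p(b), p(pair(a, b))), k(p(b), b)))   [R2 at 1.1.2.1]
2. k(m(pair(p(a), p(b)), pair(pair(p(b), a), pair(b, p(k(p(b), b)))), a), pair(k(p(b), p(pair(a, b))), k(p(b), b)))  →  k(p(k(p(b), b)), pair(k(p(b), p(pair(a, b))), k(p(b), b)))   [R1 at 1]
3. k(p(k(p(b), b)), pair(k(p(b), p(pair(a, b))), k(p(b), b)))  →  k(p(b), pair(k(p(b), p(pair(a, b))), k(p(b), b)))   [R6 at 1.1]
4. k(p(b), pair(k(p(b), p(pair(a, b))), k(p(b), b)))  →  pair(k(p(b), p(pair(a, b))), k(p(b), b))   [R6 at ε]
5. pair(k(p(b), p(pair(a, b))), k(p(b), b))  →  pair(p(pair(a, b)), k(p(b), b))   [R6 at 1]
6. pair(p(pair(a, b)), k(p(b), b))  →  pair(p(pair(a, b)), b)   [R6 at 2]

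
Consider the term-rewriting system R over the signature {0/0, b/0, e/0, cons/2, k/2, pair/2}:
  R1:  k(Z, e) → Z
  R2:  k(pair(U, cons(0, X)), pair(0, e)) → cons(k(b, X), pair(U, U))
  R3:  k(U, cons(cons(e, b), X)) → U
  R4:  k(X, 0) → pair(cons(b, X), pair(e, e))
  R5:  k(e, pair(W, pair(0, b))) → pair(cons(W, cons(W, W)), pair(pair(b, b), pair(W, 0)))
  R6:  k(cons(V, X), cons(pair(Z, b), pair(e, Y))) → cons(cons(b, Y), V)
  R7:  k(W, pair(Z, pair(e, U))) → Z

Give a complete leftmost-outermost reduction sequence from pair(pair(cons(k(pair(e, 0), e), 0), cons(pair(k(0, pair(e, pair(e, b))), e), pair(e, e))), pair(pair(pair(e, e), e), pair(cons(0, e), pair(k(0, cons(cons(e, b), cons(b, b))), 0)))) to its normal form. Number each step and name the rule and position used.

1. pair(pair(cons(k(pair(e, 0), e), 0), cons(pair(k(0, pair(e, pair(e, b))), e), pair(e, e))), pair(pair(pair(e, e), e), pair(cons(0, e), pair(k(0, cons(cons(e, b), cons(b, b))), 0))))  →  pair(pair(cons(pair(e, 0), 0), cons(pair(k(0, pair(e, pair(e, b))), e), pair(e, e))), pair(pair(pair(e, e), e), pair(cons(0, e), pair(k(0, cons(cons(e, b), cons(b, b))), 0))))   [R1 at 1.1.1]
2. pair(pair(cons(pair(e, 0), 0), cons(pair(k(0, pair(e, pair(e, b))), e), pair(e, e))), pair(pair(pair(e, e), e), pair(cons(0, e), pair(k(0, cons(cons(e, b), cons(b, b))), 0))))  →  pair(pair(cons(pair(e, 0), 0), cons(pair(e, e), pair(e, e))), pair(pair(pair(e, e), e), pair(cons(0, e), pair(k(0, cons(cons(e, b), cons(b, b))), 0))))   [R7 at 1.2.1.1]
3. pair(pair(cons(pair(e, 0), 0), cons(pair(e, e), pair(e, e))), pair(pair(pair(e, e), e), pair(cons(0, e), pair(k(0, cons(cons(e, b), cons(b, b))), 0))))  →  pair(pair(cons(pair(e, 0), 0), cons(pair(e, e), pair(e, e))), pair(pair(pair(e, e), e), pair(cons(0, e), pair(0, 0))))   [R3 at 2.2.2.1]

pair(pair(cons(pair(e, 0), 0), cons(pair(e, e), pair(e, e))), pair(pair(pair(e, e), e), pair(cons(0, e), pair(0, 0))))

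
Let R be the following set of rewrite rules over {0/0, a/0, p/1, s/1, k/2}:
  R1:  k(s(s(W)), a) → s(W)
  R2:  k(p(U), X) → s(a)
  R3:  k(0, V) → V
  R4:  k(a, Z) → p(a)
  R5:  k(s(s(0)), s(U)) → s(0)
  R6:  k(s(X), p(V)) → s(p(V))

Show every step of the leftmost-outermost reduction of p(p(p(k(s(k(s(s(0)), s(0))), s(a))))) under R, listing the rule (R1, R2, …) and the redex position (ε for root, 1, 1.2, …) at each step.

p(p(p(s(0))))

1. p(p(p(k(s(k(s(s(0)), s(0))), s(a)))))  →  p(p(p(k(s(s(0)), s(a)))))   [R5 at 1.1.1.1.1]
2. p(p(p(k(s(s(0)), s(a)))))  →  p(p(p(s(0))))   [R5 at 1.1.1]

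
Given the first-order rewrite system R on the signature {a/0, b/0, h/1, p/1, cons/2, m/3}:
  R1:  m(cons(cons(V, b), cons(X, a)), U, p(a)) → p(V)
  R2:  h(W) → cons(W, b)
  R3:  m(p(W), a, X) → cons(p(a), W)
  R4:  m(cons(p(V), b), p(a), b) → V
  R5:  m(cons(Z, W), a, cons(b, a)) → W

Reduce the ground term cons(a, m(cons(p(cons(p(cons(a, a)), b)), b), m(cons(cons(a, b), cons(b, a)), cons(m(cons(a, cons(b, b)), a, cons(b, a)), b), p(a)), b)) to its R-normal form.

cons(a, cons(p(cons(a, a)), b))

1. cons(a, m(cons(p(cons(p(cons(a, a)), b)), b), m(cons(cons(a, b), cons(b, a)), cons(m(cons(a, cons(b, b)), a, cons(b, a)), b), p(a)), b))  →  cons(a, m(cons(p(cons(p(cons(a, a)), b)), b), p(a), b))   [R1 at 2.2]
2. cons(a, m(cons(p(cons(p(cons(a, a)), b)), b), p(a), b))  →  cons(a, cons(p(cons(a, a)), b))   [R4 at 2]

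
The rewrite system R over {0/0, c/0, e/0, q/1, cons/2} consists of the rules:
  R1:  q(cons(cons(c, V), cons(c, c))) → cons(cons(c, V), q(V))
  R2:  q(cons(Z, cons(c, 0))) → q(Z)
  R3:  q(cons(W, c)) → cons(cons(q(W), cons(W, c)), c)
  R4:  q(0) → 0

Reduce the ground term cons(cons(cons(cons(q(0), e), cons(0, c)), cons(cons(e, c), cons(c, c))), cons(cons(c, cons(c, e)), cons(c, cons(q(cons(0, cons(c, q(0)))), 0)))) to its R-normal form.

cons(cons(cons(cons(0, e), cons(0, c)), cons(cons(e, c), cons(c, c))), cons(cons(c, cons(c, e)), cons(c, cons(0, 0))))

1. cons(cons(cons(cons(q(0), e), cons(0, c)), cons(cons(e, c), cons(c, c))), cons(cons(c, cons(c, e)), cons(c, cons(q(cons(0, cons(c, q(0)))), 0))))  →  cons(cons(cons(cons(0, e), cons(0, c)), cons(cons(e, c), cons(c, c))), cons(cons(c, cons(c, e)), cons(c, cons(q(cons(0, cons(c, q(0)))), 0))))   [R4 at 1.1.1.1]
2. cons(cons(cons(cons(0, e), cons(0, c)), cons(cons(e, c), cons(c, c))), cons(cons(c, cons(c, e)), cons(c, cons(q(cons(0, cons(c, q(0)))), 0))))  →  cons(cons(cons(cons(0, e), cons(0, c)), cons(cons(e, c), cons(c, c))), cons(cons(c, cons(c, e)), cons(c, cons(q(cons(0, cons(c, 0))), 0))))   [R4 at 2.2.2.1.1.2.2]
3. cons(cons(cons(cons(0, e), cons(0, c)), cons(cons(e, c), cons(c, c))), cons(cons(c, cons(c, e)), cons(c, cons(q(cons(0, cons(c, 0))), 0))))  →  cons(cons(cons(cons(0, e), cons(0, c)), cons(cons(e, c), cons(c, c))), cons(cons(c, cons(c, e)), cons(c, cons(q(0), 0))))   [R2 at 2.2.2.1]
4. cons(cons(cons(cons(0, e), cons(0, c)), cons(cons(e, c), cons(c, c))), cons(cons(c, cons(c, e)), cons(c, cons(q(0), 0))))  →  cons(cons(cons(cons(0, e), cons(0, c)), cons(cons(e, c), cons(c, c))), cons(cons(c, cons(c, e)), cons(c, cons(0, 0))))   [R4 at 2.2.2.1]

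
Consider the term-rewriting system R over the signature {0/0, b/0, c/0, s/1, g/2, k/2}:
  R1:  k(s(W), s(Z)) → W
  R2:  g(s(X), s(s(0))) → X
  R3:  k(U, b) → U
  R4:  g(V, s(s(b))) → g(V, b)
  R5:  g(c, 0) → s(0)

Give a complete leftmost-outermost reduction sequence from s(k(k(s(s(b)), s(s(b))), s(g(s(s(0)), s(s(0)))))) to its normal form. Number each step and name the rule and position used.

1. s(k(k(s(s(b)), s(s(b))), s(g(s(s(0)), s(s(0))))))  →  s(k(s(b), s(g(s(s(0)), s(s(0))))))   [R1 at 1.1]
2. s(k(s(b), s(g(s(s(0)), s(s(0))))))  →  s(b)   [R1 at 1]

s(b)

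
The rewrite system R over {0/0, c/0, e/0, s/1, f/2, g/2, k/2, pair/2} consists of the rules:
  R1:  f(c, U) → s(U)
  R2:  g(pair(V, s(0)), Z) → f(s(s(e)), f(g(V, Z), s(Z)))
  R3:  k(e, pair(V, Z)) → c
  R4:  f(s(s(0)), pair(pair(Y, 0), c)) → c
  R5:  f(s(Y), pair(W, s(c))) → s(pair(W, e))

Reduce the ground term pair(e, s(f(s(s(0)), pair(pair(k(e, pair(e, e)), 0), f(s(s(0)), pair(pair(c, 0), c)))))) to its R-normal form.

1. pair(e, s(f(s(s(0)), pair(pair(k(e, pair(e, e)), 0), f(s(s(0)), pair(pair(c, 0), c))))))  →  pair(e, s(f(s(s(0)), pair(pair(c, 0), f(s(s(0)), pair(pair(c, 0), c))))))   [R3 at 2.1.2.1.1]
2. pair(e, s(f(s(s(0)), pair(pair(c, 0), f(s(s(0)), pair(pair(c, 0), c))))))  →  pair(e, s(f(s(s(0)), pair(pair(c, 0), c))))   [R4 at 2.1.2.2]
3. pair(e, s(f(s(s(0)), pair(pair(c, 0), c))))  →  pair(e, s(c))   [R4 at 2.1]

pair(e, s(c))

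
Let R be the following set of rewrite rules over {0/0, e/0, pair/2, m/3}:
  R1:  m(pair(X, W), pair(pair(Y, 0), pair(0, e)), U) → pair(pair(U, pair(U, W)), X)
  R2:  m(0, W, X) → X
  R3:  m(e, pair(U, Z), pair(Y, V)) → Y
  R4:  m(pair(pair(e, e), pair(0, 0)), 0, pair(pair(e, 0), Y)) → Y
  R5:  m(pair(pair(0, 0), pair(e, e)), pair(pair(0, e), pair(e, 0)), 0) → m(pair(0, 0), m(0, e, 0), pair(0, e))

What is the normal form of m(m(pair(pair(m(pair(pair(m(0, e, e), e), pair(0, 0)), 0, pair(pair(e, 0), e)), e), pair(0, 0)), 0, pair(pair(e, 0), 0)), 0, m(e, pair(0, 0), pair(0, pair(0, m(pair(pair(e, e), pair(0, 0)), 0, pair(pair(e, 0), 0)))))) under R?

1. m(m(pair(pair(m(pair(pair(m(0, e, e), e), pair(0, 0)), 0, pair(pair(e, 0), e)), e), pair(0, 0)), 0, pair(pair(e, 0), 0)), 0, m(e, pair(0, 0), pair(0, pair(0, m(pair(pair(e, e), pair(0, 0)), 0, pair(pair(e, 0), 0))))))  →  m(m(pair(pair(m(pair(pair(e, e), pair(0, 0)), 0, pair(pair(e, 0), e)), e), pair(0, 0)), 0, pair(pair(e, 0), 0)), 0, m(e, pair(0, 0), pair(0, pair(0, m(pair(pair(e, e), pair(0, 0)), 0, pair(pair(e, 0), 0))))))   [R2 at 1.1.1.1.1.1.1]
2. m(m(pair(pair(m(pair(pair(e, e), pair(0, 0)), 0, pair(pair(e, 0), e)), e), pair(0, 0)), 0, pair(pair(e, 0), 0)), 0, m(e, pair(0, 0), pair(0, pair(0, m(pair(pair(e, e), pair(0, 0)), 0, pair(pair(e, 0), 0))))))  →  m(m(pair(pair(e, e), pair(0, 0)), 0, pair(pair(e, 0), 0)), 0, m(e, pair(0, 0), pair(0, pair(0, m(pair(pair(e, e), pair(0, 0)), 0, pair(pair(e, 0), 0))))))   [R4 at 1.1.1.1]
3. m(m(pair(pair(e, e), pair(0, 0)), 0, pair(pair(e, 0), 0)), 0, m(e, pair(0, 0), pair(0, pair(0, m(pair(pair(e, e), pair(0, 0)), 0, pair(pair(e, 0), 0))))))  →  m(0, 0, m(e, pair(0, 0), pair(0, pair(0, m(pair(pair(e, e), pair(0, 0)), 0, pair(pair(e, 0), 0))))))   [R4 at 1]
4. m(0, 0, m(e, pair(0, 0), pair(0, pair(0, m(pair(pair(e, e), pair(0, 0)), 0, pair(pair(e, 0), 0))))))  →  m(e, pair(0, 0), pair(0, pair(0, m(pair(pair(e, e), pair(0, 0)), 0, pair(pair(e, 0), 0)))))   [R2 at ε]
5. m(e, pair(0, 0), pair(0, pair(0, m(pair(pair(e, e), pair(0, 0)), 0, pair(pair(e, 0), 0)))))  →  0   [R3 at ε]

0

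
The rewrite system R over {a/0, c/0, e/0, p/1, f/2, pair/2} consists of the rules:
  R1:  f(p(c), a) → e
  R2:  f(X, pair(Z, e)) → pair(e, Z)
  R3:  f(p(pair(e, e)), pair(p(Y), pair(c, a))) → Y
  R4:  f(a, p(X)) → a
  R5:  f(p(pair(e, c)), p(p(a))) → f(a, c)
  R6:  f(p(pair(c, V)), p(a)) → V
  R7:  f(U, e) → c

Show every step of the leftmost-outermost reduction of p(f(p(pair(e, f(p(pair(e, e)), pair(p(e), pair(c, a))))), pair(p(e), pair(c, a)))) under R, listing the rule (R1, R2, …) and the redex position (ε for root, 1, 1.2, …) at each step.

p(e)

1. p(f(p(pair(e, f(p(pair(e, e)), pair(p(e), pair(c, a))))), pair(p(e), pair(c, a))))  →  p(f(p(pair(e, e)), pair(p(e), pair(c, a))))   [R3 at 1.1.1.2]
2. p(f(p(pair(e, e)), pair(p(e), pair(c, a))))  →  p(e)   [R3 at 1]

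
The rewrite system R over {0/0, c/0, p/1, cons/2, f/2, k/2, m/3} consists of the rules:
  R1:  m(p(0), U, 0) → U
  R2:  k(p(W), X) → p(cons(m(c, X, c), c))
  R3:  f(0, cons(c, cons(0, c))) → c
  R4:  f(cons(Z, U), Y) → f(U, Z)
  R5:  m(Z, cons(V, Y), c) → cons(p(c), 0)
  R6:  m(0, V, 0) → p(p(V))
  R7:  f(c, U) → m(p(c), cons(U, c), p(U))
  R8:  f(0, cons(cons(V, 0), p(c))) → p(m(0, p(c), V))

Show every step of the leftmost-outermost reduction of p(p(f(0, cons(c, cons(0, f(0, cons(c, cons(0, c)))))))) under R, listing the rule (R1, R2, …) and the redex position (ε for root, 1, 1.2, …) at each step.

p(p(c))

1. p(p(f(0, cons(c, cons(0, f(0, cons(c, cons(0, c))))))))  →  p(p(f(0, cons(c, cons(0, c)))))   [R3 at 1.1.2.2.2]
2. p(p(f(0, cons(c, cons(0, c)))))  →  p(p(c))   [R3 at 1.1]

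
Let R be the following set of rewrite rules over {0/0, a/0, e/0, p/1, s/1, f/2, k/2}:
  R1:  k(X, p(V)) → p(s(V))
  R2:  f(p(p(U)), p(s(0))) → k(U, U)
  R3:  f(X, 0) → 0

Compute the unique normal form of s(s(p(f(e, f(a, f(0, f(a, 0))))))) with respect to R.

s(s(p(0)))

1. s(s(p(f(e, f(a, f(0, f(a, 0)))))))  →  s(s(p(f(e, f(a, f(0, 0))))))   [R3 at 1.1.1.2.2.2]
2. s(s(p(f(e, f(a, f(0, 0))))))  →  s(s(p(f(e, f(a, 0)))))   [R3 at 1.1.1.2.2]
3. s(s(p(f(e, f(a, 0)))))  →  s(s(p(f(e, 0))))   [R3 at 1.1.1.2]
4. s(s(p(f(e, 0))))  →  s(s(p(0)))   [R3 at 1.1.1]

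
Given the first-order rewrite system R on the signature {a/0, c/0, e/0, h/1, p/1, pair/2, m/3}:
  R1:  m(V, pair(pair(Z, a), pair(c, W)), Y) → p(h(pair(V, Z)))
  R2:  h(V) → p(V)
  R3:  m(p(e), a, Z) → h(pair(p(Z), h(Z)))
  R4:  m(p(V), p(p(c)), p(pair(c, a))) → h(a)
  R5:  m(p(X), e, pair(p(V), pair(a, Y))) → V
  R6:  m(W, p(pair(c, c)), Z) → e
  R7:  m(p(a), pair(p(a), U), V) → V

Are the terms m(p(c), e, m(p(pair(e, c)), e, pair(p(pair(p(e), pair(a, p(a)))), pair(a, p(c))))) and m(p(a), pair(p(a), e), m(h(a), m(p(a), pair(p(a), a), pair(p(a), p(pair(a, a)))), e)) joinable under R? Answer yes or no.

Reduce t₁ = m(p(c), e, m(p(pair(e, c)), e, pair(p(pair(p(e), pair(a, p(a)))), pair(a, p(c))))):
1. m(p(c), e, m(p(pair(e, c)), e, pair(p(pair(p(e), pair(a, p(a)))), pair(a, p(c)))))  →  m(p(c), e, pair(p(e), pair(a, p(a))))   [R5 at 3]
2. m(p(c), e, pair(p(e), pair(a, p(a))))  →  e   [R5 at ε]

Reduce t₂ = m(p(a), pair(p(a), e), m(h(a), m(p(a), pair(p(a), a), pair(p(a), p(pair(a, a)))), e)):
1. m(p(a), pair(p(a), e), m(h(a), m(p(a), pair(p(a), a), pair(p(a), p(pair(a, a)))), e))  →  m(h(a), m(p(a), pair(p(a), a), pair(p(a), p(pair(a, a)))), e)   [R7 at ε]
2. m(h(a), m(p(a), pair(p(a), a), pair(p(a), p(pair(a, a)))), e)  →  m(p(a), m(p(a), pair(p(a), a), pair(p(a), p(pair(a, a)))), e)   [R2 at 1]
3. m(p(a), m(p(a), pair(p(a), a), pair(p(a), p(pair(a, a)))), e)  →  m(p(a), pair(p(a), p(pair(a, a))), e)   [R7 at 2]
4. m(p(a), pair(p(a), p(pair(a, a))), e)  →  e   [R7 at ε]

yes — NF(t₁) = e, NF(t₂) = e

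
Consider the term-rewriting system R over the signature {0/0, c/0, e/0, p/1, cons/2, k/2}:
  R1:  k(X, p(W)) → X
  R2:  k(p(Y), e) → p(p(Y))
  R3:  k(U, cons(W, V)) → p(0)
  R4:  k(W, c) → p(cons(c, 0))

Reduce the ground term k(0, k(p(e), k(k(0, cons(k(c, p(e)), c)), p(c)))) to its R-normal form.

1. k(0, k(p(e), k(k(0, cons(k(c, p(e)), c)), p(c))))  →  k(0, k(p(e), k(0, cons(k(c, p(e)), c))))   [R1 at 2.2]
2. k(0, k(p(e), k(0, cons(k(c, p(e)), c))))  →  k(0, k(p(e), p(0)))   [R3 at 2.2]
3. k(0, k(p(e), p(0)))  →  k(0, p(e))   [R1 at 2]
4. k(0, p(e))  →  0   [R1 at ε]

0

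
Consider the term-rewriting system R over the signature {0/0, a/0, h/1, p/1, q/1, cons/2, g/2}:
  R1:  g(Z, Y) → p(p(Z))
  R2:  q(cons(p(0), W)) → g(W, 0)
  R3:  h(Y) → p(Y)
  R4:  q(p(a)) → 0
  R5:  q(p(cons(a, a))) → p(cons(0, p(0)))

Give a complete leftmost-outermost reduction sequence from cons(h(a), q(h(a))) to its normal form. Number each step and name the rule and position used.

1. cons(h(a), q(h(a)))  →  cons(p(a), q(h(a)))   [R3 at 1]
2. cons(p(a), q(h(a)))  →  cons(p(a), q(p(a)))   [R3 at 2.1]
3. cons(p(a), q(p(a)))  →  cons(p(a), 0)   [R4 at 2]

cons(p(a), 0)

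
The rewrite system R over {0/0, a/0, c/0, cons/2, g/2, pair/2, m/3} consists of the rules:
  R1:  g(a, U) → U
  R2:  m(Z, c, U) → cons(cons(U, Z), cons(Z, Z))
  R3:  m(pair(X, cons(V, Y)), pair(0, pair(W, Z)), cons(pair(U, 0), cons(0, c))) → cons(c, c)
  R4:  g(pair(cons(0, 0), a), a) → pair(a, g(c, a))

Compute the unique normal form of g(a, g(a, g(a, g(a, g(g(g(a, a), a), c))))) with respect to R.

c

1. g(a, g(a, g(a, g(a, g(g(g(a, a), a), c)))))  →  g(a, g(a, g(a, g(g(g(a, a), a), c))))   [R1 at ε]
2. g(a, g(a, g(a, g(g(g(a, a), a), c))))  →  g(a, g(a, g(g(g(a, a), a), c)))   [R1 at ε]
3. g(a, g(a, g(g(g(a, a), a), c)))  →  g(a, g(g(g(a, a), a), c))   [R1 at ε]
4. g(a, g(g(g(a, a), a), c))  →  g(g(g(a, a), a), c)   [R1 at ε]
5. g(g(g(a, a), a), c)  →  g(g(a, a), c)   [R1 at 1.1]
6. g(g(a, a), c)  →  g(a, c)   [R1 at 1]
7. g(a, c)  →  c   [R1 at ε]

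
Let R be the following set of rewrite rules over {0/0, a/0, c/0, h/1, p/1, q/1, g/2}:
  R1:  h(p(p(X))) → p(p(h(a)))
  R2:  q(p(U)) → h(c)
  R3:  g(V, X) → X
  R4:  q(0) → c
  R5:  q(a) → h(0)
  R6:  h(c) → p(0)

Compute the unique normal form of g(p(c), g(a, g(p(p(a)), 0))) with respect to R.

1. g(p(c), g(a, g(p(p(a)), 0)))  →  g(a, g(p(p(a)), 0))   [R3 at ε]
2. g(a, g(p(p(a)), 0))  →  g(p(p(a)), 0)   [R3 at ε]
3. g(p(p(a)), 0)  →  0   [R3 at ε]

0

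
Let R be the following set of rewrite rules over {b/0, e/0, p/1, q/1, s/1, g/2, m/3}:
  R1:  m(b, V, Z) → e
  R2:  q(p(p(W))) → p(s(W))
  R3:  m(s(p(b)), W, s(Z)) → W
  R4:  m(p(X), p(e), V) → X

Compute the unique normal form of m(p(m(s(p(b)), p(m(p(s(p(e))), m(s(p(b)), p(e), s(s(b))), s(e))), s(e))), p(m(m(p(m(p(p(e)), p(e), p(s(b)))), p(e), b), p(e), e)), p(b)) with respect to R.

p(s(p(e)))

1. m(p(m(s(p(b)), p(m(p(s(p(e))), m(s(p(b)), p(e), s(s(b))), s(e))), s(e))), p(m(m(p(m(p(p(e)), p(e), p(s(b)))), p(e), b), p(e), e)), p(b))  →  m(p(p(m(p(s(p(e))), m(s(p(b)), p(e), s(s(b))), s(e)))), p(m(m(p(m(p(p(e)), p(e), p(s(b)))), p(e), b), p(e), e)), p(b))   [R3 at 1.1]
2. m(p(p(m(p(s(p(e))), m(s(p(b)), p(e), s(s(b))), s(e)))), p(m(m(p(m(p(p(e)), p(e), p(s(b)))), p(e), b), p(e), e)), p(b))  →  m(p(p(m(p(s(p(e))), p(e), s(e)))), p(m(m(p(m(p(p(e)), p(e), p(s(b)))), p(e), b), p(e), e)), p(b))   [R3 at 1.1.1.2]
3. m(p(p(m(p(s(p(e))), p(e), s(e)))), p(m(m(p(m(p(p(e)), p(e), p(s(b)))), p(e), b), p(e), e)), p(b))  →  m(p(p(s(p(e)))), p(m(m(p(m(p(p(e)), p(e), p(s(b)))), p(e), b), p(e), e)), p(b))   [R4 at 1.1.1]
4. m(p(p(s(p(e)))), p(m(m(p(m(p(p(e)), p(e), p(s(b)))), p(e), b), p(e), e)), p(b))  →  m(p(p(s(p(e)))), p(m(m(p(p(e)), p(e), p(s(b))), p(e), e)), p(b))   [R4 at 2.1.1]
5. m(p(p(s(p(e)))), p(m(m(p(p(e)), p(e), p(s(b))), p(e), e)), p(b))  →  m(p(p(s(p(e)))), p(m(p(e), p(e), e)), p(b))   [R4 at 2.1.1]
6. m(p(p(s(p(e)))), p(m(p(e), p(e), e)), p(b))  →  m(p(p(s(p(e)))), p(e), p(b))   [R4 at 2.1]
7. m(p(p(s(p(e)))), p(e), p(b))  →  p(s(p(e)))   [R4 at ε]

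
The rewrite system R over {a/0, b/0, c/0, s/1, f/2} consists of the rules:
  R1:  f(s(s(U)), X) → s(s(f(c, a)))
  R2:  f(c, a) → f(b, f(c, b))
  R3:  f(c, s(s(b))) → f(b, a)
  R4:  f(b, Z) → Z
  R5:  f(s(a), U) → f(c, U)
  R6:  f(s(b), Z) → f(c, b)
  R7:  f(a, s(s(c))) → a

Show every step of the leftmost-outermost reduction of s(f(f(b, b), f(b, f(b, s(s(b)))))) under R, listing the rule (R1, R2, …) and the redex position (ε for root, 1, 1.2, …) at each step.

1. s(f(f(b, b), f(b, f(b, s(s(b))))))  →  s(f(b, f(b, f(b, s(s(b))))))   [R4 at 1.1]
2. s(f(b, f(b, f(b, s(s(b))))))  →  s(f(b, f(b, s(s(b)))))   [R4 at 1]
3. s(f(b, f(b, s(s(b)))))  →  s(f(b, s(s(b))))   [R4 at 1]
4. s(f(b, s(s(b))))  →  s(s(s(b)))   [R4 at 1]

s(s(s(b)))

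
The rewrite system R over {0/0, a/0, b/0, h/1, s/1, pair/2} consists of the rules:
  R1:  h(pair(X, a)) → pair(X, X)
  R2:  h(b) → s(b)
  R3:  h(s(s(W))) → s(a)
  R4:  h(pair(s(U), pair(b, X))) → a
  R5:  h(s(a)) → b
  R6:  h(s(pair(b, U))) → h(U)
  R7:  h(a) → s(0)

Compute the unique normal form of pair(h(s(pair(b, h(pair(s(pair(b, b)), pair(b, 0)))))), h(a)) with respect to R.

1. pair(h(s(pair(b, h(pair(s(pair(b, b)), pair(b, 0)))))), h(a))  →  pair(h(h(pair(s(pair(b, b)), pair(b, 0)))), h(a))   [R6 at 1]
2. pair(h(h(pair(s(pair(b, b)), pair(b, 0)))), h(a))  →  pair(h(a), h(a))   [R4 at 1.1]
3. pair(h(a), h(a))  →  pair(s(0), h(a))   [R7 at 1]
4. pair(s(0), h(a))  →  pair(s(0), s(0))   [R7 at 2]

pair(s(0), s(0))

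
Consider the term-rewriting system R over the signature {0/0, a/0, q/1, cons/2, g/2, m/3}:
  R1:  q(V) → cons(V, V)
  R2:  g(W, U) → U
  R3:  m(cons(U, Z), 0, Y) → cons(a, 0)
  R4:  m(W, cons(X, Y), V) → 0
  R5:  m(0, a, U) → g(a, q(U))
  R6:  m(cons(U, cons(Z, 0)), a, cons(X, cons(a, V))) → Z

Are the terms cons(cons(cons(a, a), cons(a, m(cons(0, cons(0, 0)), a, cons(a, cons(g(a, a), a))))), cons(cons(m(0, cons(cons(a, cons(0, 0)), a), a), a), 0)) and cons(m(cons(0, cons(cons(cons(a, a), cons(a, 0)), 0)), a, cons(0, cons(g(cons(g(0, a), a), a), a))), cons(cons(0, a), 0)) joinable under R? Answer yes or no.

yes — NF(t₁) = cons(cons(cons(a, a), cons(a, 0)), cons(cons(0, a), 0)), NF(t₂) = cons(cons(cons(a, a), cons(a, 0)), cons(cons(0, a), 0))

Reduce t₁ = cons(cons(cons(a, a), cons(a, m(cons(0, cons(0, 0)), a, cons(a, cons(g(a, a), a))))), cons(cons(m(0, cons(cons(a, cons(0, 0)), a), a), a), 0)):
1. cons(cons(cons(a, a), cons(a, m(cons(0, cons(0, 0)), a, cons(a, cons(g(a, a), a))))), cons(cons(m(0, cons(cons(a, cons(0, 0)), a), a), a), 0))  →  cons(cons(cons(a, a), cons(a, m(cons(0, cons(0, 0)), a, cons(a, cons(a, a))))), cons(cons(m(0, cons(cons(a, cons(0, 0)), a), a), a), 0))   [R2 at 1.2.2.3.2.1]
2. cons(cons(cons(a, a), cons(a, m(cons(0, cons(0, 0)), a, cons(a, cons(a, a))))), cons(cons(m(0, cons(cons(a, cons(0, 0)), a), a), a), 0))  →  cons(cons(cons(a, a), cons(a, 0)), cons(cons(m(0, cons(cons(a, cons(0, 0)), a), a), a), 0))   [R6 at 1.2.2]
3. cons(cons(cons(a, a), cons(a, 0)), cons(cons(m(0, cons(cons(a, cons(0, 0)), a), a), a), 0))  →  cons(cons(cons(a, a), cons(a, 0)), cons(cons(0, a), 0))   [R4 at 2.1.1]

Reduce t₂ = cons(m(cons(0, cons(cons(cons(a, a), cons(a, 0)), 0)), a, cons(0, cons(g(cons(g(0, a), a), a), a))), cons(cons(0, a), 0)):
1. cons(m(cons(0, cons(cons(cons(a, a), cons(a, 0)), 0)), a, cons(0, cons(g(cons(g(0, a), a), a), a))), cons(cons(0, a), 0))  →  cons(m(cons(0, cons(cons(cons(a, a), cons(a, 0)), 0)), a, cons(0, cons(a, a))), cons(cons(0, a), 0))   [R2 at 1.3.2.1]
2. cons(m(cons(0, cons(cons(cons(a, a), cons(a, 0)), 0)), a, cons(0, cons(a, a))), cons(cons(0, a), 0))  →  cons(cons(cons(a, a), cons(a, 0)), cons(cons(0, a), 0))   [R6 at 1]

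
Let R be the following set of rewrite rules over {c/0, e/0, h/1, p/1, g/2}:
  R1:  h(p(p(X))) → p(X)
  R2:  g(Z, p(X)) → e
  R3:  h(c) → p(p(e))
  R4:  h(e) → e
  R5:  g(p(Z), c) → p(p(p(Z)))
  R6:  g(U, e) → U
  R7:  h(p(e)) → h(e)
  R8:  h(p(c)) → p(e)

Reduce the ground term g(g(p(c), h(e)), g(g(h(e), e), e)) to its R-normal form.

p(c)

1. g(g(p(c), h(e)), g(g(h(e), e), e))  →  g(g(p(c), e), g(g(h(e), e), e))   [R4 at 1.2]
2. g(g(p(c), e), g(g(h(e), e), e))  →  g(p(c), g(g(h(e), e), e))   [R6 at 1]
3. g(p(c), g(g(h(e), e), e))  →  g(p(c), g(h(e), e))   [R6 at 2]
4. g(p(c), g(h(e), e))  →  g(p(c), h(e))   [R6 at 2]
5. g(p(c), h(e))  →  g(p(c), e)   [R4 at 2]
6. g(p(c), e)  →  p(c)   [R6 at ε]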